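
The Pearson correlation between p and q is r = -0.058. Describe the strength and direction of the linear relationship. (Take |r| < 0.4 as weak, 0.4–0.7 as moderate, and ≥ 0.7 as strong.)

weak negative

r = -0.058 < 0 so the relationship is negative.
|r| = 0.058, which falls in the weak range.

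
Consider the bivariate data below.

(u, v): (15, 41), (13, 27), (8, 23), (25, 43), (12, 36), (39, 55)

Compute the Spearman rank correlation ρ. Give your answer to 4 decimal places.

0.9429

Rank u: 4, 3, 1, 5, 2, 6
Rank v: 4, 2, 1, 5, 3, 6
d = rank(u) − rank(v): 0, 1, 0, 0, -1, 0; Σd² = 2
ρ = 1 − 6Σd² / [n(n²−1)] = 1 − 6×2 / (6×35) = 1 − 12/210 ≈ 0.9429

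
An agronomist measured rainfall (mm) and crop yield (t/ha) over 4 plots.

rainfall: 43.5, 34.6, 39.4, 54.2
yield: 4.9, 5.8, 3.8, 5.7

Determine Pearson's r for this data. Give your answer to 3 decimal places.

0.233

n = 4, Σx = 171.7, Σy = 20.2, Σx² = 7579.41, Σy² = 104.58, Σxy = 872.49
nΣxy − ΣxΣy = 3489.96 − 3468.34 = 21.62
nΣx² − (Σx)² = 30317.64 − 29480.89 = 836.75; nΣy² − (Σy)² = 418.32 − 408.04 = 10.28
r = 21.62 / √(836.75 × 10.28) = 21.62 / 92.7458 ≈ 0.233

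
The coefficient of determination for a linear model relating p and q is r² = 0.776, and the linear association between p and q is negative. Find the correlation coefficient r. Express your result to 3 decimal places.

|r| = √0.776 = 0.881
The association is negative, so r = −0.881.

-0.881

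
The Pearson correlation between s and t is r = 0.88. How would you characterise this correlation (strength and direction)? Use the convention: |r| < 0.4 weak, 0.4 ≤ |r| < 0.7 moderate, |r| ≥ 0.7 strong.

r = 0.88 > 0 so the relationship is positive.
|r| = 0.88, which falls in the strong range.

strong positive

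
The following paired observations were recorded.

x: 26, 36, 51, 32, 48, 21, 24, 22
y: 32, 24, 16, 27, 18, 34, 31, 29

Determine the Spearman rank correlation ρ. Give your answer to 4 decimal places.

Rank x: 4, 6, 8, 5, 7, 1, 3, 2
Rank y: 7, 3, 1, 4, 2, 8, 6, 5
d = rank(x) − rank(y): -3, 3, 7, 1, 5, -7, -3, -3; Σd² = 160
ρ = 1 − 6Σd² / [n(n²−1)] = 1 − 6×160 / (8×63) = 1 − 960/504 ≈ -0.9048

-0.9048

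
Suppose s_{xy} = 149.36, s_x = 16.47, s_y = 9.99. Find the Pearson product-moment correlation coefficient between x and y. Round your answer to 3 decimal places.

r = Cov(x,y) / (s_x · s_y) = 149.36 / (16.47 × 9.99)
  = 149.36 / 164.5353 ≈ 0.908

0.908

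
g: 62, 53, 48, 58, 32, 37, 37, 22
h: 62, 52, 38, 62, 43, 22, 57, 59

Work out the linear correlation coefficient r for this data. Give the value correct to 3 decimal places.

n = 8, Σg = 349, Σh = 395, Σg² = 16567, Σh² = 20899, Σgh = 17617
nΣgh − ΣgΣh = 140936 − 137855 = 3081
nΣg² − (Σg)² = 132536 − 121801 = 10735; nΣh² − (Σh)² = 167192 − 156025 = 11167
r = 3081 / √(10735 × 11167) = 3081 / 10948.8696 ≈ 0.281

0.281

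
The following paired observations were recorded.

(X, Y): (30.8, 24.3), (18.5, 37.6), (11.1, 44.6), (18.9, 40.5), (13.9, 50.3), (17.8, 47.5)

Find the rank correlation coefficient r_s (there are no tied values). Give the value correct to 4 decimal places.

-0.7714

Rank X: 6, 4, 1, 5, 2, 3
Rank Y: 1, 2, 4, 3, 6, 5
d = rank(X) − rank(Y): 5, 2, -3, 2, -4, -2; Σd² = 62
ρ = 1 − 6Σd² / [n(n²−1)] = 1 − 6×62 / (6×35) = 1 − 372/210 ≈ -0.7714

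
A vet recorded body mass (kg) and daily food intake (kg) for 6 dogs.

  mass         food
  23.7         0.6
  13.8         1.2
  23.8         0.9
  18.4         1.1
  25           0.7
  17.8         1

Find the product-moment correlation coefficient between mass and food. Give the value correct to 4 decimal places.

-0.8879

n = 6, Σx = 122.5, Σy = 5.5, Σx² = 2598.97, Σy² = 5.31, Σxy = 107.74
nΣxy − ΣxΣy = 646.44 − 673.75 = -27.31
nΣx² − (Σx)² = 15593.82 − 15006.25 = 587.57; nΣy² − (Σy)² = 31.86 − 30.25 = 1.61
r = -27.31 / √(587.57 × 1.61) = -27.31 / 30.7569 ≈ -0.8879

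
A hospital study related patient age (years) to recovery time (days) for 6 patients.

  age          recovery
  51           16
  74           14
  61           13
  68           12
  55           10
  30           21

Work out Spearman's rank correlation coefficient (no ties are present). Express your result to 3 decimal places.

-0.486

Rank age: 2, 6, 4, 5, 3, 1
Rank recovery: 5, 4, 3, 2, 1, 6
d = rank(age) − rank(recovery): -3, 2, 1, 3, 2, -5; Σd² = 52
ρ = 1 − 6Σd² / [n(n²−1)] = 1 − 6×52 / (6×35) = 1 − 312/210 ≈ -0.486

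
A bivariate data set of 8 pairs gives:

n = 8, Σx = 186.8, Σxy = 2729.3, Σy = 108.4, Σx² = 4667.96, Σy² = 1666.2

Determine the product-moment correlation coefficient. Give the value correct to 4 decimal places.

0.8061

r = (nΣxy − ΣxΣy) / √[(nΣx² − (Σx)²)(nΣy² − (Σy)²)]
Numerator: 8×2729.3 − 186.8×108.4 = 1585.28
Denominator: √[(37343.68 − 34894.24)(13329.6 − 11750.56)] = √[2449.44 × 1579.04] = 1966.6631
r = 1585.28 / 1966.6631 ≈ 0.8061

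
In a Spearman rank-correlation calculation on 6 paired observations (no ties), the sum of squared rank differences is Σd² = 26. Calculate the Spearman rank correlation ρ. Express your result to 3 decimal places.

ρ = 1 − 6Σd² / [n(n²−1)] = 1 − 6×26 / (6×35)
  = 1 − 156/210 = 1 − 0.7429 ≈ 0.257

0.257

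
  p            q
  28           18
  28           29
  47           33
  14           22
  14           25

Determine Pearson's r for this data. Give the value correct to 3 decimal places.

n = 5, Σp = 131, Σq = 127, Σp² = 4169, Σq² = 3363, Σpq = 3525
nΣpq − ΣpΣq = 17625 − 16637 = 988
nΣp² − (Σp)² = 20845 − 17161 = 3684; nΣq² − (Σq)² = 16815 − 16129 = 686
r = 988 / √(3684 × 686) = 988 / 1589.7245 ≈ 0.621

0.621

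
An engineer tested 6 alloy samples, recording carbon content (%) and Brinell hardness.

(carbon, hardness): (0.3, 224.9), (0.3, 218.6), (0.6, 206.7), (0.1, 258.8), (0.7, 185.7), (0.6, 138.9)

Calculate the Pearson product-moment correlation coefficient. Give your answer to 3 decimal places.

n = 6, Σx = 2.6, Σy = 1233.6, Σx² = 1.4, Σy² = 261846, Σxy = 496.28
nΣxy − ΣxΣy = 2977.68 − 3207.36 = -229.68
nΣx² − (Σx)² = 8.4 − 6.76 = 1.64; nΣy² − (Σy)² = 1571076 − 1521768.96 = 49307.04
r = -229.68 / √(1.64 × 49307.04) = -229.68 / 284.3652 ≈ -0.808

-0.808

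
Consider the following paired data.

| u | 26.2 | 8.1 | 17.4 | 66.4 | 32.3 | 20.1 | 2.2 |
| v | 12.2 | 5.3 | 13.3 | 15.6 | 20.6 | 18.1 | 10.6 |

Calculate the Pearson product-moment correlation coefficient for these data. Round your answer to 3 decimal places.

0.504

n = 7, Σu = 172.7, Σv = 95.7, Σu² = 6915.91, Σv² = 1461.51, Σuv = 2682.34
nΣuv − ΣuΣv = 18776.38 − 16527.39 = 2248.99
nΣu² − (Σu)² = 48411.37 − 29825.29 = 18586.08; nΣv² − (Σv)² = 10230.57 − 9158.49 = 1072.08
r = 2248.99 / √(18586.08 × 1072.08) = 2248.99 / 4463.8285 ≈ 0.504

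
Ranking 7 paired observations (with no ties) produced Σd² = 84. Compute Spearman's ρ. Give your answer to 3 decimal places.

ρ = 1 − 6Σd² / [n(n²−1)] = 1 − 6×84 / (7×48)
  = 1 − 504/336 = 1 − 1.5000 ≈ -0.500

-0.500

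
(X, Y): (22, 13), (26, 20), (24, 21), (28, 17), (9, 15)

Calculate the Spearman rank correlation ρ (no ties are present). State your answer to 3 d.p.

Rank X: 2, 4, 3, 5, 1
Rank Y: 1, 4, 5, 3, 2
d = rank(X) − rank(Y): 1, 0, -2, 2, -1; Σd² = 10
ρ = 1 − 6Σd² / [n(n²−1)] = 1 − 6×10 / (5×24) = 1 − 60/120 ≈ 0.500

0.500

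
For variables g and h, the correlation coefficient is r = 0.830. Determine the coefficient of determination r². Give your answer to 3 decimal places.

0.689

r² = (0.830)² = 0.689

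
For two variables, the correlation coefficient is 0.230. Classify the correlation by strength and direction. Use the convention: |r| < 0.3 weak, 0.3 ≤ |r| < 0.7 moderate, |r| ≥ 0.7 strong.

r = 0.230 > 0 so the relationship is positive.
|r| = 0.230, which falls in the weak range.

weak positive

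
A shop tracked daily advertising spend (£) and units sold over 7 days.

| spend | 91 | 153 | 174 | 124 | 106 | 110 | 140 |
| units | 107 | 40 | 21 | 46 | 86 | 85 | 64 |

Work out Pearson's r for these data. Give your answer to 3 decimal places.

n = 7, Σx = 898, Σy = 449, Σx² = 120278, Σy² = 34323, Σxy = 52641
nΣxy − ΣxΣy = 368487 − 403202 = -34715
nΣx² − (Σx)² = 841946 − 806404 = 35542; nΣy² − (Σy)² = 240261 − 201601 = 38660
r = -34715 / √(35542 × 38660) = -34715 / 37068.2306 ≈ -0.937

-0.937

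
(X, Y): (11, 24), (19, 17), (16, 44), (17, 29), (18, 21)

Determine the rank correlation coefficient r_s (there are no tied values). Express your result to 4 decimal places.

-0.7000

Rank X: 1, 5, 2, 3, 4
Rank Y: 3, 1, 5, 4, 2
d = rank(X) − rank(Y): -2, 4, -3, -1, 2; Σd² = 34
ρ = 1 − 6Σd² / [n(n²−1)] = 1 − 6×34 / (5×24) = 1 − 204/120 ≈ -0.7000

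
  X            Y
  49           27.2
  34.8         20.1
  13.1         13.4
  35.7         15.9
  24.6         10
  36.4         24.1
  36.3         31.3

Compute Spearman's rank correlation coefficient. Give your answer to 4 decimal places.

Rank X: 7, 3, 1, 4, 2, 6, 5
Rank Y: 6, 4, 2, 3, 1, 5, 7
d = rank(X) − rank(Y): 1, -1, -1, 1, 1, 1, -2; Σd² = 10
ρ = 1 − 6Σd² / [n(n²−1)] = 1 − 6×10 / (7×48) = 1 − 60/336 ≈ 0.8214

0.8214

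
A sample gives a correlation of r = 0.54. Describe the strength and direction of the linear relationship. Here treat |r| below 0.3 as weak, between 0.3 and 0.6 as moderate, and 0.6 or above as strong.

moderate positive

r = 0.54 > 0 so the relationship is positive.
|r| = 0.54, which falls in the moderate range.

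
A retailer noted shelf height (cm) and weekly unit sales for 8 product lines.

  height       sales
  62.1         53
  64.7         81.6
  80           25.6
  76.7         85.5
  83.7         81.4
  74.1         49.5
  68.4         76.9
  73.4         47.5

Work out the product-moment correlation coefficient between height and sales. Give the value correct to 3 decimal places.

-0.099

n = 8, Σx = 583.1, Σy = 501, Σx² = 42888.01, Σy² = 34679.24, Σxy = 36404.26
nΣxy − ΣxΣy = 291234.08 − 292133.1 = -899.02
nΣx² − (Σx)² = 343104.08 − 340005.61 = 3098.47; nΣy² − (Σy)² = 277433.92 − 251001 = 26432.92
r = -899.02 / √(3098.47 × 26432.92) = -899.02 / 9049.9508 ≈ -0.099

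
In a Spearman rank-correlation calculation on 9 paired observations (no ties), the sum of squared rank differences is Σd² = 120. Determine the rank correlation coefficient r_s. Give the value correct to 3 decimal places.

ρ = 1 − 6Σd² / [n(n²−1)] = 1 − 6×120 / (9×80)
  = 1 − 720/720 = 1 − 1.0000 ≈ 0.000

0.000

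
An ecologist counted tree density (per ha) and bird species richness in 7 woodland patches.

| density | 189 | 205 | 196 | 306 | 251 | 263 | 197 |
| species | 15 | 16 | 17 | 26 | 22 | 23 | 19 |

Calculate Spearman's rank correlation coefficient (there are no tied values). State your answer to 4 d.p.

0.8929

Rank density: 1, 4, 2, 7, 5, 6, 3
Rank species: 1, 2, 3, 7, 5, 6, 4
d = rank(density) − rank(species): 0, 2, -1, 0, 0, 0, -1; Σd² = 6
ρ = 1 − 6Σd² / [n(n²−1)] = 1 − 6×6 / (7×48) = 1 − 36/336 ≈ 0.8929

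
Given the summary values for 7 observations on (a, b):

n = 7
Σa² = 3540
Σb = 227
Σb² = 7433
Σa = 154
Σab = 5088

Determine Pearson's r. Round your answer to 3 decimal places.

0.900

r = (nΣab − ΣaΣb) / √[(nΣa² − (Σa)²)(nΣb² − (Σb)²)]
Numerator: 7×5088 − 154×227 = 658
Denominator: √[(24780 − 23716)(52031 − 51529)] = √[1064 × 502] = 730.8406
r = 658 / 730.8406 ≈ 0.900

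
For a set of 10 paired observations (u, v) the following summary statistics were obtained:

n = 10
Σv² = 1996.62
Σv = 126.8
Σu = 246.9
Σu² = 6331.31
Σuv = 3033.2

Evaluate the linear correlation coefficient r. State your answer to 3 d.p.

-0.322

r = (nΣuv − ΣuΣv) / √[(nΣu² − (Σu)²)(nΣv² − (Σv)²)]
Numerator: 10×3033.2 − 246.9×126.8 = -974.92
Denominator: √[(63313.1 − 60959.61)(19966.2 − 16078.24)] = √[2353.49 × 3887.96] = 3024.9421
r = -974.92 / 3024.9421 ≈ -0.322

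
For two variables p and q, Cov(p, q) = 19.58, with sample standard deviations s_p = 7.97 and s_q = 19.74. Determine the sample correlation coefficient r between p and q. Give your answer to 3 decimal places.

r = Cov(p,q) / (s_p · s_q) = 19.58 / (7.97 × 19.74)
  = 19.58 / 157.3278 ≈ 0.124

0.124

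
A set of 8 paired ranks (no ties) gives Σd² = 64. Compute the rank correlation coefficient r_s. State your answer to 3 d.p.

0.238

ρ = 1 − 6Σd² / [n(n²−1)] = 1 − 6×64 / (8×63)
  = 1 − 384/504 = 1 − 0.7619 ≈ 0.238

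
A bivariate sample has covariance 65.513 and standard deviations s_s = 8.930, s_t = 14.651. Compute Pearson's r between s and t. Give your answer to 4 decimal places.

r = Cov(s,t) / (s_s · s_t) = 65.513 / (8.930 × 14.651)
  = 65.513 / 130.8334 ≈ 0.5007

0.5007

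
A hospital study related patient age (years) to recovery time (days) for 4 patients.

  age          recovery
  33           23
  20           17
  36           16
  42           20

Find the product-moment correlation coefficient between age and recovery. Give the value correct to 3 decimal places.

0.295

n = 4, Σx = 131, Σy = 76, Σx² = 4549, Σy² = 1474, Σxy = 2515
nΣxy − ΣxΣy = 10060 − 9956 = 104
nΣx² − (Σx)² = 18196 − 17161 = 1035; nΣy² − (Σy)² = 5896 − 5776 = 120
r = 104 / √(1035 × 120) = 104 / 352.4202 ≈ 0.295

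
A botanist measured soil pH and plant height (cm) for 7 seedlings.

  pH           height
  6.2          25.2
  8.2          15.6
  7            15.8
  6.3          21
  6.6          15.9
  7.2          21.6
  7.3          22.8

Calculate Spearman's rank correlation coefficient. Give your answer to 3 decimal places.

Rank pH: 1, 7, 4, 2, 3, 5, 6
Rank height: 7, 1, 2, 4, 3, 5, 6
d = rank(pH) − rank(height): -6, 6, 2, -2, 0, 0, 0; Σd² = 80
ρ = 1 − 6Σd² / [n(n²−1)] = 1 − 6×80 / (7×48) = 1 − 480/336 ≈ -0.429

-0.429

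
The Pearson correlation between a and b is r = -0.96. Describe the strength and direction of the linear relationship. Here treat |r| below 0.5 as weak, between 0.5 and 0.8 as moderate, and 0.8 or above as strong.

r = -0.96 < 0 so the relationship is negative.
|r| = 0.96, which falls in the strong range.

strong negative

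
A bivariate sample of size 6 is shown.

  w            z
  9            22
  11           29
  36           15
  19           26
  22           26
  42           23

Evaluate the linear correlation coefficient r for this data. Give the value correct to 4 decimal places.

n = 6, Σw = 139, Σz = 141, Σw² = 4107, Σz² = 3431, Σwz = 3089
nΣwz − ΣwΣz = 18534 − 19599 = -1065
nΣw² − (Σw)² = 24642 − 19321 = 5321; nΣz² − (Σz)² = 20586 − 19881 = 705
r = -1065 / √(5321 × 705) = -1065 / 1936.8286 ≈ -0.5499

-0.5499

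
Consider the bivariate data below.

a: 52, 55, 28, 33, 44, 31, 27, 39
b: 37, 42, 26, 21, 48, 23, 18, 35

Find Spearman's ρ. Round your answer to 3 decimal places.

0.833

Rank a: 7, 8, 2, 4, 6, 3, 1, 5
Rank b: 6, 7, 4, 2, 8, 3, 1, 5
d = rank(a) − rank(b): 1, 1, -2, 2, -2, 0, 0, 0; Σd² = 14
ρ = 1 − 6Σd² / [n(n²−1)] = 1 − 6×14 / (8×63) = 1 − 84/504 ≈ 0.833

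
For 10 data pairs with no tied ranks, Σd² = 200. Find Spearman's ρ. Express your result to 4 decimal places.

-0.2121

ρ = 1 − 6Σd² / [n(n²−1)] = 1 − 6×200 / (10×99)
  = 1 − 1200/990 = 1 − 1.21212 ≈ -0.2121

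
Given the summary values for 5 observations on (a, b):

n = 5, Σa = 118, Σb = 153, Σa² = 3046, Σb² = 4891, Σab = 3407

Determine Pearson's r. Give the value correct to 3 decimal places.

r = (nΣab − ΣaΣb) / √[(nΣa² − (Σa)²)(nΣb² − (Σb)²)]
Numerator: 5×3407 − 118×153 = -1019
Denominator: √[(15230 − 13924)(24455 − 23409)] = √[1306 × 1046] = 1168.7925
r = -1019 / 1168.7925 ≈ -0.872

-0.872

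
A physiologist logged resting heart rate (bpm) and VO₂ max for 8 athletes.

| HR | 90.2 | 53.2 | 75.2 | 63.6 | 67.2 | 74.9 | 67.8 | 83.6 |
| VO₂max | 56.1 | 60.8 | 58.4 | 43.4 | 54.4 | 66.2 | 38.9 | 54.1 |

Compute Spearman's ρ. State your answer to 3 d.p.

0.048

Rank HR: 8, 1, 6, 2, 3, 5, 4, 7
Rank VO₂max: 5, 7, 6, 2, 4, 8, 1, 3
d = rank(HR) − rank(VO₂max): 3, -6, 0, 0, -1, -3, 3, 4; Σd² = 80
ρ = 1 − 6Σd² / [n(n²−1)] = 1 − 6×80 / (8×63) = 1 − 480/504 ≈ 0.048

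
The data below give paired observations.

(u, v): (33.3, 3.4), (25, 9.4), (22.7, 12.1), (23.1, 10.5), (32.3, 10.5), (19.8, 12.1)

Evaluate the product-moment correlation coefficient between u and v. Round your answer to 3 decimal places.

n = 6, Σu = 156.2, Σv = 58, Σu² = 4218.12, Σv² = 613.24, Σuv = 1444.17
nΣuv − ΣuΣv = 8665.02 − 9059.6 = -394.58
nΣu² − (Σu)² = 25308.72 − 24398.44 = 910.28; nΣv² − (Σv)² = 3679.44 − 3364 = 315.44
r = -394.58 / √(910.28 × 315.44) = -394.58 / 535.8533 ≈ -0.736

-0.736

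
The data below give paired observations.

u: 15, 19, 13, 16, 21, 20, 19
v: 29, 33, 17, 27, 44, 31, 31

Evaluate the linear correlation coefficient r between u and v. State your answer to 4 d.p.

n = 7, Σu = 123, Σv = 212, Σu² = 2213, Σv² = 6806, Σuv = 3848
nΣuv − ΣuΣv = 26936 − 26076 = 860
nΣu² − (Σu)² = 15491 − 15129 = 362; nΣv² − (Σv)² = 47642 − 44944 = 2698
r = 860 / √(362 × 2698) = 860 / 988.2692 ≈ 0.8702

0.8702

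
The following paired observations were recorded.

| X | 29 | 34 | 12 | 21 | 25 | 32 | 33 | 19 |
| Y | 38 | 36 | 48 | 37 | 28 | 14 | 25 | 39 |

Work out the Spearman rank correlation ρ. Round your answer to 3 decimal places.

-0.738

Rank X: 5, 8, 1, 3, 4, 6, 7, 2
Rank Y: 6, 4, 8, 5, 3, 1, 2, 7
d = rank(X) − rank(Y): -1, 4, -7, -2, 1, 5, 5, -5; Σd² = 146
ρ = 1 − 6Σd² / [n(n²−1)] = 1 − 6×146 / (8×63) = 1 − 876/504 ≈ -0.738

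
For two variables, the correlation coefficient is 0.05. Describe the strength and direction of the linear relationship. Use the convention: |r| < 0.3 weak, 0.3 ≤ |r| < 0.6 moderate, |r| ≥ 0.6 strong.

r = 0.05 > 0 so the relationship is positive.
|r| = 0.05, which falls in the weak range.

weak positive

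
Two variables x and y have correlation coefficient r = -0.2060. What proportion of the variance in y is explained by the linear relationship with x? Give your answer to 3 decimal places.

0.042

r² = (-0.2060)² = 0.042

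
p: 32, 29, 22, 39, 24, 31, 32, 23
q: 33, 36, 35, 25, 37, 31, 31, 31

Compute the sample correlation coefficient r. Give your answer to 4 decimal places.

n = 8, Σp = 232, Σq = 259, Σp² = 6960, Σq² = 8487, Σpq = 7399
nΣpq − ΣpΣq = 59192 − 60088 = -896
nΣp² − (Σp)² = 55680 − 53824 = 1856; nΣq² − (Σq)² = 67896 − 67081 = 815
r = -896 / √(1856 × 815) = -896 / 1229.8943 ≈ -0.7285

-0.7285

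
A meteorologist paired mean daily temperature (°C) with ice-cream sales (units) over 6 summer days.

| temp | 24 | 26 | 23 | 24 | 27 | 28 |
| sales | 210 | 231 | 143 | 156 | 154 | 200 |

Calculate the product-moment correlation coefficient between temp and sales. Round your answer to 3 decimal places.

n = 6, Σx = 152, Σy = 1094, Σx² = 3870, Σy² = 205962, Σxy = 27837
nΣxy − ΣxΣy = 167022 − 166288 = 734
nΣx² − (Σx)² = 23220 − 23104 = 116; nΣy² − (Σy)² = 1235772 − 1196836 = 38936
r = 734 / √(116 × 38936) = 734 / 2125.2238 ≈ 0.345

0.345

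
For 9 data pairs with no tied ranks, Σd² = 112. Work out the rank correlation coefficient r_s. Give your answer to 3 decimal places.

ρ = 1 − 6Σd² / [n(n²−1)] = 1 − 6×112 / (9×80)
  = 1 − 672/720 = 1 − 0.9333 ≈ 0.067

0.067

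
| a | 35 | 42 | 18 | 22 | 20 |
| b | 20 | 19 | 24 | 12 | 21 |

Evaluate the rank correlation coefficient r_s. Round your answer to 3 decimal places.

-0.700

Rank a: 4, 5, 1, 3, 2
Rank b: 3, 2, 5, 1, 4
d = rank(a) − rank(b): 1, 3, -4, 2, -2; Σd² = 34
ρ = 1 − 6Σd² / [n(n²−1)] = 1 − 6×34 / (5×24) = 1 − 204/120 ≈ -0.700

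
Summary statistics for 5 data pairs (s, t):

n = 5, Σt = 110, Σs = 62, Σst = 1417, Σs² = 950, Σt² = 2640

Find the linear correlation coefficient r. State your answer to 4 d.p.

r = (nΣst − ΣsΣt) / √[(nΣs² − (Σs)²)(nΣt² − (Σt)²)]
Numerator: 5×1417 − 62×110 = 265
Denominator: √[(4750 − 3844)(13200 − 12100)] = √[906 × 1100] = 998.2986
r = 265 / 998.2986 ≈ 0.2655

0.2655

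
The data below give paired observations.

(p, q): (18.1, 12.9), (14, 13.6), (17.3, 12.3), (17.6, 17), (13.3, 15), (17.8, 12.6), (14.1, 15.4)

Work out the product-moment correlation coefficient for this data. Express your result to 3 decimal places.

-0.310

n = 7, Σp = 112.2, Σq = 98.8, Σp² = 1825.2, Σq² = 1412.58, Σpq = 1576.8
nΣpq − ΣpΣq = 11037.6 − 11085.36 = -47.76
nΣp² − (Σp)² = 12776.4 − 12588.84 = 187.56; nΣq² − (Σq)² = 9888.06 − 9761.44 = 126.62
r = -47.76 / √(187.56 × 126.62) = -47.76 / 154.1066 ≈ -0.310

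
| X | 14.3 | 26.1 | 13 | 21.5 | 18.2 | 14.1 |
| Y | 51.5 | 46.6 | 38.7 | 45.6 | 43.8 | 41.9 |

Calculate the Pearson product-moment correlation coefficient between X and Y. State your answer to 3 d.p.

0.304

n = 6, ΣX = 107.2, ΣY = 268.1, ΣX² = 2047, ΣY² = 12074.91, ΣXY = 4824.16
nΣXY − ΣXΣY = 28944.96 − 28740.32 = 204.64
nΣX² − (ΣX)² = 12282 − 11491.84 = 790.16; nΣY² − (ΣY)² = 72449.46 − 71877.61 = 571.85
r = 204.64 / √(790.16 × 571.85) = 204.64 / 672.2001 ≈ 0.304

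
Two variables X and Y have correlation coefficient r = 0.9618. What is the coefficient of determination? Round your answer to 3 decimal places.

r² = (0.9618)² = 0.925

0.925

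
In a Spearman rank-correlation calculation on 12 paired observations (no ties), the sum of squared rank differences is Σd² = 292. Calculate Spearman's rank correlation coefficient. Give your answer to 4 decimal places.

ρ = 1 − 6Σd² / [n(n²−1)] = 1 − 6×292 / (12×143)
  = 1 − 1752/1716 = 1 − 1.02098 ≈ -0.0210

-0.0210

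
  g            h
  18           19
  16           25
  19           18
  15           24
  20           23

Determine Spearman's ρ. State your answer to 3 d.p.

-0.600

Rank g: 3, 2, 4, 1, 5
Rank h: 2, 5, 1, 4, 3
d = rank(g) − rank(h): 1, -3, 3, -3, 2; Σd² = 32
ρ = 1 − 6Σd² / [n(n²−1)] = 1 − 6×32 / (5×24) = 1 − 192/120 ≈ -0.600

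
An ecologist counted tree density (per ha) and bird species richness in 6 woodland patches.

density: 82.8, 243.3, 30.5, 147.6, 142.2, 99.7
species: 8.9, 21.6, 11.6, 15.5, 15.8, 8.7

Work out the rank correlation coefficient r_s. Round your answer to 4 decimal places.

Rank density: 2, 6, 1, 5, 4, 3
Rank species: 2, 6, 3, 4, 5, 1
d = rank(density) − rank(species): 0, 0, -2, 1, -1, 2; Σd² = 10
ρ = 1 − 6Σd² / [n(n²−1)] = 1 − 6×10 / (6×35) = 1 − 60/210 ≈ 0.7143

0.7143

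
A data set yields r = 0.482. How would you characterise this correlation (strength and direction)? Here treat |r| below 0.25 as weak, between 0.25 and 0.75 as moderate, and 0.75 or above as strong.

moderate positive

r = 0.482 > 0 so the relationship is positive.
|r| = 0.482, which falls in the moderate range.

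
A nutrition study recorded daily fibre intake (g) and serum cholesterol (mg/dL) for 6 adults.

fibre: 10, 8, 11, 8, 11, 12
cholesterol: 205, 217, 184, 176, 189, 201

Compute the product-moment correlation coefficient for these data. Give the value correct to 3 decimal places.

n = 6, Σx = 60, Σy = 1172, Σx² = 614, Σy² = 230068, Σxy = 11709
nΣxy − ΣxΣy = 70254 − 70320 = -66
nΣx² − (Σx)² = 3684 − 3600 = 84; nΣy² − (Σy)² = 1380408 − 1373584 = 6824
r = -66 / √(84 × 6824) = -66 / 757.1103 ≈ -0.087

-0.087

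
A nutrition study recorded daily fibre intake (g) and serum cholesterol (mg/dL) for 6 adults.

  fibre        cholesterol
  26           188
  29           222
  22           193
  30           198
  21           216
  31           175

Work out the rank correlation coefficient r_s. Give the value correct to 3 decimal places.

Rank fibre: 3, 4, 2, 5, 1, 6
Rank cholesterol: 2, 6, 3, 4, 5, 1
d = rank(fibre) − rank(cholesterol): 1, -2, -1, 1, -4, 5; Σd² = 48
ρ = 1 − 6Σd² / [n(n²−1)] = 1 − 6×48 / (6×35) = 1 − 288/210 ≈ -0.371

-0.371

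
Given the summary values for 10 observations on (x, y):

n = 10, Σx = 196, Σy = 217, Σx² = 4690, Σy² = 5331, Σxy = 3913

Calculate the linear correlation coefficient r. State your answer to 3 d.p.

r = (nΣxy − ΣxΣy) / √[(nΣx² − (Σx)²)(nΣy² − (Σy)²)]
Numerator: 10×3913 − 196×217 = -3402
Denominator: √[(46900 − 38416)(53310 − 47089)] = √[8484 × 6221] = 7264.9132
r = -3402 / 7264.9132 ≈ -0.468

-0.468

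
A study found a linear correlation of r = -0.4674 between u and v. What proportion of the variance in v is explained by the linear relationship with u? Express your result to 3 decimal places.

r² = (-0.4674)² = 0.218

0.218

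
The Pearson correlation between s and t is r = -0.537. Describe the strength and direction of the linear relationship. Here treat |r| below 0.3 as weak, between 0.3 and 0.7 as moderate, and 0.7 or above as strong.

moderate negative

r = -0.537 < 0 so the relationship is negative.
|r| = 0.537, which falls in the moderate range.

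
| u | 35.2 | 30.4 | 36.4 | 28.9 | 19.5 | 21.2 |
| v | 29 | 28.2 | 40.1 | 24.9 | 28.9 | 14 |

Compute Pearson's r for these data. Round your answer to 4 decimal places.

n = 6, Σu = 171.6, Σv = 165.1, Σu² = 5153.06, Σv² = 4895.47, Σuv = 4917.68
nΣuv − ΣuΣv = 29506.08 − 28331.16 = 1174.92
nΣu² − (Σu)² = 30918.36 − 29446.56 = 1471.8; nΣv² − (Σv)² = 29372.82 − 27258.01 = 2114.81
r = 1174.92 / √(1471.8 × 2114.81) = 1174.92 / 1764.2498 ≈ 0.6660

0.6660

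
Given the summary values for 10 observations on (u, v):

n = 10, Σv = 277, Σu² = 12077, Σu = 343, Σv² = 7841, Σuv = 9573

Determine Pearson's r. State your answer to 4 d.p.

r = (nΣuv − ΣuΣv) / √[(nΣu² − (Σu)²)(nΣv² − (Σv)²)]
Numerator: 10×9573 − 343×277 = 719
Denominator: √[(120770 − 117649)(78410 − 76729)] = √[3121 × 1681] = 2290.5023
r = 719 / 2290.5023 ≈ 0.3139

0.3139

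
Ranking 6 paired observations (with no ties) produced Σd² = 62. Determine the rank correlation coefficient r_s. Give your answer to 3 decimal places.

-0.771

ρ = 1 − 6Σd² / [n(n²−1)] = 1 − 6×62 / (6×35)
  = 1 − 372/210 = 1 − 1.7714 ≈ -0.771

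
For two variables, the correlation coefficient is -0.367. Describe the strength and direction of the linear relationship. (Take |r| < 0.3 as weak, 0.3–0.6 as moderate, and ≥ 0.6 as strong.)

moderate negative

r = -0.367 < 0 so the relationship is negative.
|r| = 0.367, which falls in the moderate range.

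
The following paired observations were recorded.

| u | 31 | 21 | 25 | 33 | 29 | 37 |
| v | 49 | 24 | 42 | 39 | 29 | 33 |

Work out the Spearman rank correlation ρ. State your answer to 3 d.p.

0.314

Rank u: 4, 1, 2, 5, 3, 6
Rank v: 6, 1, 5, 4, 2, 3
d = rank(u) − rank(v): -2, 0, -3, 1, 1, 3; Σd² = 24
ρ = 1 − 6Σd² / [n(n²−1)] = 1 − 6×24 / (6×35) = 1 − 144/210 ≈ 0.314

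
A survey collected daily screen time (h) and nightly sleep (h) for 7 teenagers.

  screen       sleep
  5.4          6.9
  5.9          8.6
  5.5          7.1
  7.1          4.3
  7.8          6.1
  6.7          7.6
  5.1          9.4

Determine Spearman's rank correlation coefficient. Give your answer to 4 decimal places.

Rank screen: 2, 4, 3, 6, 7, 5, 1
Rank sleep: 3, 6, 4, 1, 2, 5, 7
d = rank(screen) − rank(sleep): -1, -2, -1, 5, 5, 0, -6; Σd² = 92
ρ = 1 − 6Σd² / [n(n²−1)] = 1 − 6×92 / (7×48) = 1 − 552/336 ≈ -0.6429

-0.6429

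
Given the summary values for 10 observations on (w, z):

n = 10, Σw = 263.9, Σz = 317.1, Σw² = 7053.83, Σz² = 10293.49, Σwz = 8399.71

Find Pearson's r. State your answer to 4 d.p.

0.2153

r = (nΣwz − ΣwΣz) / √[(nΣw² − (Σw)²)(nΣz² − (Σz)²)]
Numerator: 10×8399.71 − 263.9×317.1 = 314.41
Denominator: √[(70538.3 − 69643.21)(102934.9 − 100552.41)] = √[895.09 × 2382.49] = 1460.3229
r = 314.41 / 1460.3229 ≈ 0.2153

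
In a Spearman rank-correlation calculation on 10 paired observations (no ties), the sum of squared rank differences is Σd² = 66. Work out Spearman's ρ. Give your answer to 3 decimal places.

ρ = 1 − 6Σd² / [n(n²−1)] = 1 − 6×66 / (10×99)
  = 1 − 396/990 = 1 − 0.4000 ≈ 0.600

0.600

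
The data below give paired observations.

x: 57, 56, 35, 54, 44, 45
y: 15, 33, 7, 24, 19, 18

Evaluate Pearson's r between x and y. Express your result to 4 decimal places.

n = 6, Σx = 291, Σy = 116, Σx² = 14487, Σy² = 2624, Σxy = 5890
nΣxy − ΣxΣy = 35340 − 33756 = 1584
nΣx² − (Σx)² = 86922 − 84681 = 2241; nΣy² − (Σy)² = 15744 − 13456 = 2288
r = 1584 / √(2241 × 2288) = 1584 / 2264.3781 ≈ 0.6995

0.6995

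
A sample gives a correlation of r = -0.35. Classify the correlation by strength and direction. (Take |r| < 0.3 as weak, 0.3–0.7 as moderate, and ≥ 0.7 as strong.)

moderate negative

r = -0.35 < 0 so the relationship is negative.
|r| = 0.35, which falls in the moderate range.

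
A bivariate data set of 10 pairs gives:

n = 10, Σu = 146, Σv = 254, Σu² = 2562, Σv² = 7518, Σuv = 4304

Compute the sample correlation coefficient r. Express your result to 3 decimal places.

r = (nΣuv − ΣuΣv) / √[(nΣu² − (Σu)²)(nΣv² − (Σv)²)]
Numerator: 10×4304 − 146×254 = 5956
Denominator: √[(25620 − 21316)(75180 − 64516)] = √[4304 × 10664] = 6774.7956
r = 5956 / 6774.7956 ≈ 0.879

0.879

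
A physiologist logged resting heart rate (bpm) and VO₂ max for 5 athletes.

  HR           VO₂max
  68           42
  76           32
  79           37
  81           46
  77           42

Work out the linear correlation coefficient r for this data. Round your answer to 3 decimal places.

0.067

n = 5, Σx = 381, Σy = 199, Σx² = 29131, Σy² = 8037, Σxy = 15171
nΣxy − ΣxΣy = 75855 − 75819 = 36
nΣx² − (Σx)² = 145655 − 145161 = 494; nΣy² − (Σy)² = 40185 − 39601 = 584
r = 36 / √(494 × 584) = 36 / 537.1182 ≈ 0.067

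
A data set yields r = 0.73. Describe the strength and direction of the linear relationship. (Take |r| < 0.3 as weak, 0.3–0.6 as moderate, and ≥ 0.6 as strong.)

r = 0.73 > 0 so the relationship is positive.
|r| = 0.73, which falls in the strong range.

strong positive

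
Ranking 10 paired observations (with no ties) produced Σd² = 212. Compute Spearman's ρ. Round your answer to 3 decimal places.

-0.285

ρ = 1 − 6Σd² / [n(n²−1)] = 1 − 6×212 / (10×99)
  = 1 − 1272/990 = 1 − 1.2848 ≈ -0.285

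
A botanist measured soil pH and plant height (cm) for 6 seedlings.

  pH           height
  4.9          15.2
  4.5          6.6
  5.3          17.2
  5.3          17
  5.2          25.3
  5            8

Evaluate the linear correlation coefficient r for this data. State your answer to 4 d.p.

0.7142

n = 6, Σx = 30.2, Σy = 89.3, Σx² = 152.48, Σy² = 1563.53, Σxy = 457
nΣxy − ΣxΣy = 2742 − 2696.86 = 45.14
nΣx² − (Σx)² = 914.88 − 912.04 = 2.84; nΣy² − (Σy)² = 9381.18 − 7974.49 = 1406.69
r = 45.14 / √(2.84 × 1406.69) = 45.14 / 63.2060 ≈ 0.7142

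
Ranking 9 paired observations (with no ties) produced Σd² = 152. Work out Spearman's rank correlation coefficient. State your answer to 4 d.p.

ρ = 1 − 6Σd² / [n(n²−1)] = 1 − 6×152 / (9×80)
  = 1 − 912/720 = 1 − 1.26667 ≈ -0.2667

-0.2667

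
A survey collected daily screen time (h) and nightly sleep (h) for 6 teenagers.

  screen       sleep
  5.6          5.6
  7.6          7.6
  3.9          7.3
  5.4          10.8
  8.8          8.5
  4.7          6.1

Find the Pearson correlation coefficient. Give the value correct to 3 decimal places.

n = 6, Σx = 36, Σy = 45.9, Σx² = 233.02, Σy² = 368.51, Σxy = 279.38
nΣxy − ΣxΣy = 1676.28 − 1652.4 = 23.88
nΣx² − (Σx)² = 1398.12 − 1296 = 102.12; nΣy² − (Σy)² = 2211.06 − 2106.81 = 104.25
r = 23.88 / √(102.12 × 104.25) = 23.88 / 103.1795 ≈ 0.231

0.231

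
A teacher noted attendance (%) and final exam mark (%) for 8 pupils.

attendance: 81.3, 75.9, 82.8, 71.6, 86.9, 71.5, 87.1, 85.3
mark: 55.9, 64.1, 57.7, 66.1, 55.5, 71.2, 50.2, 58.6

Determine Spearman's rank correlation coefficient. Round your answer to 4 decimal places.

Rank attendance: 4, 3, 5, 2, 7, 1, 8, 6
Rank mark: 3, 6, 4, 7, 2, 8, 1, 5
d = rank(attendance) − rank(mark): 1, -3, 1, -5, 5, -7, 7, 1; Σd² = 160
ρ = 1 − 6Σd² / [n(n²−1)] = 1 − 6×160 / (8×63) = 1 − 960/504 ≈ -0.9048

-0.9048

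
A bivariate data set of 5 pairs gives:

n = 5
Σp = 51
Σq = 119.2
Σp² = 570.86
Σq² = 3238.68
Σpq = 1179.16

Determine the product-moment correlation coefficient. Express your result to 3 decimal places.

-0.259

r = (nΣpq − ΣpΣq) / √[(nΣp² − (Σp)²)(nΣq² − (Σq)²)]
Numerator: 5×1179.16 − 51×119.2 = -183.4
Denominator: √[(2854.3 − 2601)(16193.4 − 14208.64)] = √[253.3 × 1984.76] = 709.0414
r = -183.4 / 709.0414 ≈ -0.259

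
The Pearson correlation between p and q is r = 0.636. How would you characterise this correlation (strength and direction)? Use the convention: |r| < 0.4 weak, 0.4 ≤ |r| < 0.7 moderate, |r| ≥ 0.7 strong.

moderate positive

r = 0.636 > 0 so the relationship is positive.
|r| = 0.636, which falls in the moderate range.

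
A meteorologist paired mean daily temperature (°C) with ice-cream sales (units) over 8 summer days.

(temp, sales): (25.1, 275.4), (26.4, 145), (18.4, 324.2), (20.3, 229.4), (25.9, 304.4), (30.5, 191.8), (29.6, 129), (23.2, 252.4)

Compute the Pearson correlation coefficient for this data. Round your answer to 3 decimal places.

-0.657

n = 8, Σx = 199.4, Σy = 1851.6, Σx² = 5093.08, Σy² = 464393.52, Σxy = 44770.58
nΣxy − ΣxΣy = 358164.64 − 369209.04 = -11044.4
nΣx² − (Σx)² = 40744.64 − 39760.36 = 984.28; nΣy² − (Σy)² = 3715148.16 − 3428422.56 = 286725.6
r = -11044.4 / √(984.28 × 286725.6) = -11044.4 / 16799.3534 ≈ -0.657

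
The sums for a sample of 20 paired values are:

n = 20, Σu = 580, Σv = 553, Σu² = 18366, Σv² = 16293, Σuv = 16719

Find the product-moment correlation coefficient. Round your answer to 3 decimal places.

r = (nΣuv − ΣuΣv) / √[(nΣu² − (Σu)²)(nΣv² − (Σv)²)]
Numerator: 20×16719 − 580×553 = 13640
Denominator: √[(367320 − 336400)(325860 − 305809)] = √[30920 × 20051] = 24899.3357
r = 13640 / 24899.3357 ≈ 0.548

0.548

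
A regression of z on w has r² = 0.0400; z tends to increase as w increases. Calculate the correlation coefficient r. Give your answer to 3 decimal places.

0.200

|r| = √0.0400 = 0.200
The association is positive, so r = 0.200.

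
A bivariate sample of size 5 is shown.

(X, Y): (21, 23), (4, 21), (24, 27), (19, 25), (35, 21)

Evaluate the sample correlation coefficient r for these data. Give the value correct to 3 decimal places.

n = 5, ΣX = 103, ΣY = 117, ΣX² = 2619, ΣY² = 2765, ΣXY = 2425
nΣXY − ΣXΣY = 12125 − 12051 = 74
nΣX² − (ΣX)² = 13095 − 10609 = 2486; nΣY² − (ΣY)² = 13825 − 13689 = 136
r = 74 / √(2486 × 136) = 74 / 581.4602 ≈ 0.127

0.127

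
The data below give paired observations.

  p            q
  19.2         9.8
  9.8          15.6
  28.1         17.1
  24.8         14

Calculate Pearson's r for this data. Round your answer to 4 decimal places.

0.1575

n = 4, Σp = 81.9, Σq = 56.5, Σp² = 1869.33, Σq² = 827.81, Σpq = 1168.75
nΣpq − ΣpΣq = 4675 − 4627.35 = 47.65
nΣp² − (Σp)² = 7477.32 − 6707.61 = 769.71; nΣq² − (Σq)² = 3311.24 − 3192.25 = 118.99
r = 47.65 / √(769.71 × 118.99) = 47.65 / 302.6348 ≈ 0.1575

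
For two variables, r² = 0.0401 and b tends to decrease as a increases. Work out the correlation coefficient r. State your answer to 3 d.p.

-0.200

|r| = √0.0401 = 0.200
The association is negative, so r = −0.200.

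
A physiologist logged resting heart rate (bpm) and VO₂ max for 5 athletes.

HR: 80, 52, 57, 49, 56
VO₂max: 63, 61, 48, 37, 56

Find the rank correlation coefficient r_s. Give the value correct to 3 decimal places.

Rank HR: 5, 2, 4, 1, 3
Rank VO₂max: 5, 4, 2, 1, 3
d = rank(HR) − rank(VO₂max): 0, -2, 2, 0, 0; Σd² = 8
ρ = 1 − 6Σd² / [n(n²−1)] = 1 − 6×8 / (5×24) = 1 − 48/120 ≈ 0.600

0.600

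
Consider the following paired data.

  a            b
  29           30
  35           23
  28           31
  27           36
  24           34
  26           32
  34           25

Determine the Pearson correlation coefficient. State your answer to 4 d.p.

n = 7, Σa = 203, Σb = 211, Σa² = 5987, Σb² = 6491, Σab = 6013
nΣab − ΣaΣb = 42091 − 42833 = -742
nΣa² − (Σa)² = 41909 − 41209 = 700; nΣb² − (Σb)² = 45437 − 44521 = 916
r = -742 / √(700 × 916) = -742 / 800.7496 ≈ -0.9266

-0.9266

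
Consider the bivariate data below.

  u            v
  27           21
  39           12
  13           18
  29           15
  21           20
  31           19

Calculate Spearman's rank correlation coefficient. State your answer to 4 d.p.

Rank u: 3, 6, 1, 4, 2, 5
Rank v: 6, 1, 3, 2, 5, 4
d = rank(u) − rank(v): -3, 5, -2, 2, -3, 1; Σd² = 52
ρ = 1 − 6Σd² / [n(n²−1)] = 1 − 6×52 / (6×35) = 1 − 312/210 ≈ -0.4857

-0.4857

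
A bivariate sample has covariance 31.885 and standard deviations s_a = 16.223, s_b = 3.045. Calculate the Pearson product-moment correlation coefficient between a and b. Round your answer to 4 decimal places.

r = Cov(a,b) / (s_a · s_b) = 31.885 / (16.223 × 3.045)
  = 31.885 / 49.3990 ≈ 0.6455

0.6455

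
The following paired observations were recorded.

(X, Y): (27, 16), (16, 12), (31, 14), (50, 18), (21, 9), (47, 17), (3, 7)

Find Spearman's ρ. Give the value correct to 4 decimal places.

Rank X: 4, 2, 5, 7, 3, 6, 1
Rank Y: 5, 3, 4, 7, 2, 6, 1
d = rank(X) − rank(Y): -1, -1, 1, 0, 1, 0, 0; Σd² = 4
ρ = 1 − 6Σd² / [n(n²−1)] = 1 − 6×4 / (7×48) = 1 − 24/336 ≈ 0.9286

0.9286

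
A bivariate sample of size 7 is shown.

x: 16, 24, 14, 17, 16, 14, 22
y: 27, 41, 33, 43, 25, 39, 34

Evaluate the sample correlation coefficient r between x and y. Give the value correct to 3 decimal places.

0.314

n = 7, Σx = 123, Σy = 242, Σx² = 2253, Σy² = 8650, Σxy = 4303
nΣxy − ΣxΣy = 30121 − 29766 = 355
nΣx² − (Σx)² = 15771 − 15129 = 642; nΣy² − (Σy)² = 60550 − 58564 = 1986
r = 355 / √(642 × 1986) = 355 / 1129.1643 ≈ 0.314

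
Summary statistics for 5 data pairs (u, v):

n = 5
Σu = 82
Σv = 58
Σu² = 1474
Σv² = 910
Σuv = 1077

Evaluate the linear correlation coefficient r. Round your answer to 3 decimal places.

0.719

r = (nΣuv − ΣuΣv) / √[(nΣu² − (Σu)²)(nΣv² − (Σv)²)]
Numerator: 5×1077 − 82×58 = 629
Denominator: √[(7370 − 6724)(4550 − 3364)] = √[646 × 1186] = 875.3034
r = 629 / 875.3034 ≈ 0.719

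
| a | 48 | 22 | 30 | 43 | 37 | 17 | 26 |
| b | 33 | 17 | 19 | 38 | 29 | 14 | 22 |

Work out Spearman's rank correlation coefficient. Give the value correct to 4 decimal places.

0.9286

Rank a: 7, 2, 4, 6, 5, 1, 3
Rank b: 6, 2, 3, 7, 5, 1, 4
d = rank(a) − rank(b): 1, 0, 1, -1, 0, 0, -1; Σd² = 4
ρ = 1 − 6Σd² / [n(n²−1)] = 1 − 6×4 / (7×48) = 1 − 24/336 ≈ 0.9286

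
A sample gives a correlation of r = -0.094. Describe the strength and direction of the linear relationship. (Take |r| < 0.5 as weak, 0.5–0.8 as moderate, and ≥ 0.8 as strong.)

r = -0.094 < 0 so the relationship is negative.
|r| = 0.094, which falls in the weak range.

weak negative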